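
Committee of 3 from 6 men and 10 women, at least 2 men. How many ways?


Count by #men:
  2M,1W: C(6,2)×C(10,1)=150
  3M,0W: C(6,3)×C(10,0)=20
Total = 170

170


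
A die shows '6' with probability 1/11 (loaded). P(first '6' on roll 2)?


Geometric: P(X=2) = (1-p)^(k-1)×p = (10/11)^1×1/11 = 10/121

P(X=2) = 10/121 ≈ 8.26%


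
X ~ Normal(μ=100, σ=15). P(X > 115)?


z = (115-100)/15 = 1.0
P(X > 115) = 1 - P(Z ≤ 1.0) = 1 - 0.8413 = 0.1587

P(X > 115) ≈ 0.1587


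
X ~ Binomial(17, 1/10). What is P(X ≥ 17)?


P(X ≥ 17) = Σ P(X=i) for i=17..17
P(X=17) = 1/100000000000000000
Sum = 1/100000000000000000

P(X ≥ 17) = 1/100000000000000000 ≈ 0.00%


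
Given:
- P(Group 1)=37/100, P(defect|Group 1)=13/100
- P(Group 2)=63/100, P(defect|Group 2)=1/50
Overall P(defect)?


P(B) = Σ P(B|Aᵢ)×P(Aᵢ)
  13/100×37/100 = 481/10000
  1/50×63/100 = 63/5000
Sum = 607/10000

P(defect) = 607/10000 ≈ 6.07%


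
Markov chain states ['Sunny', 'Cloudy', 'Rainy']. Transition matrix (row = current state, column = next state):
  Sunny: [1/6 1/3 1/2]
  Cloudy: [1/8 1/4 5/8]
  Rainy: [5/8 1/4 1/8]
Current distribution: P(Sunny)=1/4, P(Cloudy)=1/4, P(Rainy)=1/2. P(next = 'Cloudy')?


P(next=Cloudy) = Σᵢ P(now=i)×P(i→Cloudy)
= 1/4×1/3 + 1/4×1/4 + 1/2×1/4
= 1/12 + 1/16 + 1/8 = 13/48

P = 13/48 ≈ 0.2708


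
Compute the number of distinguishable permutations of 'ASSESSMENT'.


Letters: 10, freq: {'A': 1, 'S': 4, 'E': 2, 'M': 1, 'N': 1, 'T': 1}
10!/(1!×4!×2!×1!×1!×1!) = 3628800/48 = 75600

75600


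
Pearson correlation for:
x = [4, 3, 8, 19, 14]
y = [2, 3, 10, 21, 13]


n=5, Σx=48, Σy=49, Σxy=678, Σx²=646, Σy²=723
r = (5×678 - 48×49)/√((5×646 - 48²)(5×723 - 49²))
= 1038/√(926×1214) = 1038/√1124164 ≈ 1038/1060.2660 ≈ 0.9790

r ≈ 0.9790


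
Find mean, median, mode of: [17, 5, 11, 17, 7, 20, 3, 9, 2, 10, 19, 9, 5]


Sorted: [2, 3, 5, 5, 7, 9, 9, 10, 11, 17, 17, 19, 20]
Mean = 134/13
Median = 9
Freq: {17: 2, 5: 2, 11: 1, 7: 1, 20: 1, 3: 1, 9: 2, 2: 1, 10: 1, 19: 1}
Mode: [5, 9, 17]

Mean=134/13, Median=9, Mode=[5, 9, 17]


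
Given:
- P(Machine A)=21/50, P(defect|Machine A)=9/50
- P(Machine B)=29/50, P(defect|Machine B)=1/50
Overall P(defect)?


P(B) = Σ P(B|Aᵢ)×P(Aᵢ)
  9/50×21/50 = 189/2500
  1/50×29/50 = 29/2500
Sum = 109/1250

P(defect) = 109/1250 ≈ 8.72%


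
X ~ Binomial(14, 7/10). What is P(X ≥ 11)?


P(X ≥ 11) = Σ P(X=i) for i=11..14
P(X=11) = 4858291807551/25000000000000
P(X=12) = 11336014217619/100000000000000
P(X=13) = 2034669218547/50000000000000
P(X=14) = 678223072849/100000000000000
Sum = 17758371478883/50000000000000

P(X ≥ 11) = 17758371478883/50000000000000 ≈ 35.52%


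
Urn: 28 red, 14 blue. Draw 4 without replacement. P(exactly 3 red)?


Hypergeometric: C(28,3)×C(14,1)/C(42,4)
= 3276×14/111930 = 84/205

P(X=3) = 84/205 ≈ 40.98%


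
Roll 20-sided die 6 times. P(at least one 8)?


P(no 8)^6 = (19/20)^6 = 47045881/64000000
P(≥1) = 1 - 47045881/64000000 = 16954119/64000000

P = 16954119/64000000 ≈ 26.49%


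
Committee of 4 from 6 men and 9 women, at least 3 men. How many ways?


Count by #men:
  3M,1W: C(6,3)×C(9,1)=180
  4M,0W: C(6,4)×C(9,0)=15
Total = 195

195


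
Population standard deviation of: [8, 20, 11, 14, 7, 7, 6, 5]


Mean = 78/8 = 39/4
  (8-39/4)²=49/16
  (20-39/4)²=1681/16
  (11-39/4)²=25/16
  (14-39/4)²=289/16
  (7-39/4)²=121/16
  (7-39/4)²=121/16
  (6-39/4)²=225/16
  (5-39/4)²=361/16
Σ(x-μ)² = 359/2
σ² = (359/2)/8 = 359/16

σ = √(359/16) ≈ 4.7368


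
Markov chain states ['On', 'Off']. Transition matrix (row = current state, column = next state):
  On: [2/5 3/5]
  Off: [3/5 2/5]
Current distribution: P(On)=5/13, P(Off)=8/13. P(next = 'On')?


P(next=On) = Σᵢ P(now=i)×P(i→On)
= 5/13×2/5 + 8/13×3/5
= 2/13 + 24/65 = 34/65

P = 34/65 ≈ 0.5231


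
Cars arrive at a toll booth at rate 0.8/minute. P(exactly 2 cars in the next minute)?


Poisson(λ=0.8): P(X=2) = e^(-λ)×λ^k/k!
= e^(-0.8) × 0.8^2 / 2!
≈ 0.4493289641 × 0.64 / 2 ≈ 0.143785

P(X=2) ≈ 0.143785 ≈ 14.38%


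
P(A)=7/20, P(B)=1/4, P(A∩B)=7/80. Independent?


P(A)×P(B) = 7/80
P(A∩B) = 7/80
Equal ✓ → Independent

Yes, independent


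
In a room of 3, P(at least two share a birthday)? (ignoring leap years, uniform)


P(all different) = Π(365-i)/365 for i=0..2
= 0.991796
P(match) = 1 - 0.991796 = 0.008204

P ≈ 0.0082 ≈ 0.82%


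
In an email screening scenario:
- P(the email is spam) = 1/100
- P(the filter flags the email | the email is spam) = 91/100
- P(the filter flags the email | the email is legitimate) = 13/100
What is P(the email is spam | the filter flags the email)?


Using Bayes' theorem:
P(A|B) = P(B|A)·P(A) / P(B)

P(the filter flags the email) = 91/100 × 1/100 + 13/100 × 99/100
= 91/10000 + 1287/10000 = 689/5000

P(the email is spam|the filter flags the email) = (91/10000) / (689/5000) = 7/106

P(the email is spam|the filter flags the email) = 7/106 ≈ 6.60%


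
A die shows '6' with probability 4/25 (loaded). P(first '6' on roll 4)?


Geometric: P(X=4) = (1-p)^(k-1)×p = (21/25)^3×4/25 = 37044/390625

P(X=4) = 37044/390625 ≈ 9.48%


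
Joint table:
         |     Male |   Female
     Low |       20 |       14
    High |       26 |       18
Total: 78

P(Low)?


P(Low) = (20+14)/78 = 34/78 = 17/39

P(Low) = 17/39 ≈ 43.59%


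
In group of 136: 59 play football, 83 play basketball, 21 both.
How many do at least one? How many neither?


|A∪B| = 59+83-21 = 121
Neither = 136-121 = 15

At least one: 121; Neither: 15


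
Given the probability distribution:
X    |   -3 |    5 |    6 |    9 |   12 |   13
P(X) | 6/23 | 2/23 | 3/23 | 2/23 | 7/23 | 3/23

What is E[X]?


E[X] = Σ x·P(X=x)
= (-3)×(6/23) + (5)×(2/23) + (6)×(3/23) + (9)×(2/23) + (12)×(7/23) + (13)×(3/23)
= 151/23

E[X] = 151/23


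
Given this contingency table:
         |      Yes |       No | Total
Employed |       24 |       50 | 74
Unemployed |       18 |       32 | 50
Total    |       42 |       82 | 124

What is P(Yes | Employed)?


P(Yes | Employed) = 24/(24+50) = 24/74 = 12/37

P(Yes|Employed) = 12/37 ≈ 32.43%


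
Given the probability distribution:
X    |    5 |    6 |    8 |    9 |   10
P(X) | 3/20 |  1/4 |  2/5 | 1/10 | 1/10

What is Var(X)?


E[X] = 147/20
E[X²] = 1129/20
Var(X) = E[X²] - (E[X])² = 1129/20 - 21609/400 = 971/400

Var(X) = 971/400 ≈ 2.4275


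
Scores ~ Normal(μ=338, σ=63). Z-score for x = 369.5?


z = (x - μ)/σ = (369.5 - 338)/63 = 0.5

z = 0.5


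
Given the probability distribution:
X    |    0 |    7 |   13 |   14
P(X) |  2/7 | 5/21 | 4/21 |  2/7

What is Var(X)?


E[X] = 57/7
E[X²] = 699/7
Var(X) = E[X²] - (E[X])² = 699/7 - 3249/49 = 1644/49

Var(X) = 1644/49 ≈ 33.5510


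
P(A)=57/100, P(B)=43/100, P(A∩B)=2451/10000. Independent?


P(A)×P(B) = 2451/10000
P(A∩B) = 2451/10000
Equal ✓ → Independent

Yes, independent


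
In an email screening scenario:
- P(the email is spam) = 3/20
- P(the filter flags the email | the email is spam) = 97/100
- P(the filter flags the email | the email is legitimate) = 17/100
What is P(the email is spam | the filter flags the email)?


Using Bayes' theorem:
P(A|B) = P(B|A)·P(A) / P(B)

P(the filter flags the email) = 97/100 × 3/20 + 17/100 × 17/20
= 291/2000 + 289/2000 = 29/100

P(the email is spam|the filter flags the email) = (291/2000) / (29/100) = 291/580

P(the email is spam|the filter flags the email) = 291/580 ≈ 50.17%


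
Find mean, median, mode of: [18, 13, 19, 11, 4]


Sorted: [4, 11, 13, 18, 19]
Mean = 65/5 = 13
Median = 13
Freq: {18: 1, 13: 1, 19: 1, 11: 1, 4: 1}
Mode: No mode

Mean=13, Median=13, Mode=No mode


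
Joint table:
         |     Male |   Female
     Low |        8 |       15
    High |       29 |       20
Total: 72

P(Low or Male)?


P(Low∨Male) = P(Low) + P(Male) - P(Low∧Male)
= (23 + 37 - 8)/72 = 52/72 = 13/18

P = 13/18 ≈ 72.22%


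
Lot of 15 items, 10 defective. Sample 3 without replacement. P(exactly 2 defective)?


Hypergeometric: C(10,2)×C(5,1)/C(15,3)
= 45×5/455 = 45/91

P(X=2) = 45/91 ≈ 49.45%


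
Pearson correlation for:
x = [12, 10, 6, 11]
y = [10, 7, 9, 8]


n=4, Σx=39, Σy=34, Σxy=332, Σx²=401, Σy²=294
r = (4×332 - 39×34)/√((4×401 - 39²)(4×294 - 34²))
= 2/√(83×20) = 2/√1660 ≈ 2/40.7431 ≈ 0.0491

r ≈ 0.0491


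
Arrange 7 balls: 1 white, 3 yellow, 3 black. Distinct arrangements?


7!/(1!×3!×3!) = 140

140


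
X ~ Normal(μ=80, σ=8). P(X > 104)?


z = (104-80)/8 = 3.0
P(X > 104) = 1 - P(Z ≤ 3.0) = 1 - 0.9987 = 0.0013

P(X > 104) ≈ 0.0013


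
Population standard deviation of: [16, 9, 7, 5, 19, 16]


Mean = 72/6 = 12
  (16-12)²=16
  (9-12)²=9
  (7-12)²=25
  (5-12)²=49
  (19-12)²=49
  (16-12)²=16
Σ(x-μ)² = 164
σ² = 164/6 = 82/3

σ = √(82/3) ≈ 5.2281


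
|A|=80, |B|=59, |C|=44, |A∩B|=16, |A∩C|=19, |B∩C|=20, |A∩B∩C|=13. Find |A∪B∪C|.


|A∪B∪C| = 80+59+44-16-19-20+13 = 141

|A∪B∪C| = 141


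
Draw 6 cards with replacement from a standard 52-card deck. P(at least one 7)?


P(not a 7) = 48/52 = 12/13
P(none in 6 draws) = (12/13)^6 = 2985984/4826809
P(≥1 7) = 1 - 2985984/4826809 = 1840825/4826809

P = 1840825/4826809 ≈ 38.14%


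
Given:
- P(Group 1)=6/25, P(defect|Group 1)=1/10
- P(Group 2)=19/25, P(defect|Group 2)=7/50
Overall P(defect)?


P(B) = Σ P(B|Aᵢ)×P(Aᵢ)
  1/10×6/25 = 3/125
  7/50×19/25 = 133/1250
Sum = 163/1250

P(defect) = 163/1250 ≈ 13.04%


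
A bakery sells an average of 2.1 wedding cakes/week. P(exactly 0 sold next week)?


Poisson(λ=2.1): P(X=0) = e^(-λ)×λ^k/k!
= e^(-2.1) × 2.1^0 / 0!
≈ 0.1224564283 × 1 / 1 ≈ 0.122456

P(X=0) ≈ 0.122456 ≈ 12.25%


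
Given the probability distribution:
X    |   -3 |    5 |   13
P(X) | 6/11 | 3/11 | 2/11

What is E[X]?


E[X] = Σ x·P(X=x)
= (-3)×(6/11) + (5)×(3/11) + (13)×(2/11)
= 23/11

E[X] = 23/11


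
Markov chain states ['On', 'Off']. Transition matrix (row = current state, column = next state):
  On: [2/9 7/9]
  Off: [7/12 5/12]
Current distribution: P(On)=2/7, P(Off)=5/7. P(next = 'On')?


P(next=On) = Σᵢ P(now=i)×P(i→On)
= 2/7×2/9 + 5/7×7/12
= 4/63 + 5/12 = 121/252

P = 121/252 ≈ 0.4802


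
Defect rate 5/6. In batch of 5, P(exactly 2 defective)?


Binomial: P(X=2) = C(5,2)×p^2×(1-p)^3
= 10 × 25/36 × 1/216 = 125/3888

P(X=2) = 125/3888 ≈ 3.22%


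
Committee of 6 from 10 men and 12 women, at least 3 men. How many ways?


Count by #men:
  3M,3W: C(10,3)×C(12,3)=26400
  4M,2W: C(10,4)×C(12,2)=13860
  5M,1W: C(10,5)×C(12,1)=3024
  6M,0W: C(10,6)×C(12,0)=210
Total = 43494

43494


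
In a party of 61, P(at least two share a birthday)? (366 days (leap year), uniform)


P(all different) = Π(366-i)/366 for i=0..60
= 0.004988
P(match) = 1 - 0.004988 = 0.995012

P ≈ 0.9950 ≈ 99.50%


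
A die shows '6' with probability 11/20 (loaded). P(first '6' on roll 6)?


Geometric: P(X=6) = (1-p)^(k-1)×p = (9/20)^5×11/20 = 649539/64000000

P(X=6) = 649539/64000000 ≈ 1.01%


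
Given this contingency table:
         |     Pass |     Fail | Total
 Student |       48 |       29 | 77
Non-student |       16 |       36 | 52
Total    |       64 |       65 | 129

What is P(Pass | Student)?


P(Pass | Student) = 48/(48+29) = 48/77

P(Pass|Student) = 48/77 ≈ 62.34%


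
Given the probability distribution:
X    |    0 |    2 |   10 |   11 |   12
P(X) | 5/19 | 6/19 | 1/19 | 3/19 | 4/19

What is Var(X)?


E[X] = 103/19
E[X²] = 1063/19
Var(X) = E[X²] - (E[X])² = 1063/19 - 10609/361 = 9588/361

Var(X) = 9588/361 ≈ 26.5596


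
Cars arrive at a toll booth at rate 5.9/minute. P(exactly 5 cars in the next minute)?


Poisson(λ=5.9): P(X=5) = e^(-λ)×λ^k/k!
= e^(-5.9) × 5.9^5 / 5!
≈ 0.002739444819 × 7149.24299 / 120 ≈ 0.163208

P(X=5) ≈ 0.163208 ≈ 16.32%


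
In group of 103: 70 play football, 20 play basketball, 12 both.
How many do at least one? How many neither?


|A∪B| = 70+20-12 = 78
Neither = 103-78 = 25

At least one: 78; Neither: 25


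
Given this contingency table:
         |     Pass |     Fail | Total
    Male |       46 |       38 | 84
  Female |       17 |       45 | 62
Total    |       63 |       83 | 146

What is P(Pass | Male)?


P(Pass | Male) = 46/(46+38) = 46/84 = 23/42

P(Pass|Male) = 23/42 ≈ 54.76%


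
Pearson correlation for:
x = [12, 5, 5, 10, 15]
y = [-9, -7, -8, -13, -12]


n=5, Σx=47, Σy=-49, Σxy=-493, Σx²=519, Σy²=507
r = (5×(-493) - 47×(-49))/√((5×519 - 47²)(5×507 - (-49)²))
= -162/√(386×134) = -162/√51724 ≈ -162/227.4291 ≈ -0.7123

r ≈ -0.7123


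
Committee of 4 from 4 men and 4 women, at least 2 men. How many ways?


Count by #men:
  2M,2W: C(4,2)×C(4,2)=36
  3M,1W: C(4,3)×C(4,1)=16
  4M,0W: C(4,4)×C(4,0)=1
Total = 53

53


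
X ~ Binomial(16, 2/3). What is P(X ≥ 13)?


P(X ≥ 13) = Σ P(X=i) for i=13..16
P(X=13) = 4587520/43046721
P(X=14) = 655360/14348907
P(X=15) = 524288/43046721
P(X=16) = 65536/43046721
Sum = 7143424/43046721

P(X ≥ 13) = 7143424/43046721 ≈ 16.59%


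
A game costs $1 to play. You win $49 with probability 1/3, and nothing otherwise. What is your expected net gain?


E[gain] = (49-1)×1/3 + (-1)×2/3
= 16 - 2/3 = 46/3

Expected net gain = $46/3 ≈ $15.33


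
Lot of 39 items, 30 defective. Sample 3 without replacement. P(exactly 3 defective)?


Hypergeometric: C(30,3)×C(9,0)/C(39,3)
= 4060×1/9139 = 4060/9139

P(X=3) = 4060/9139 ≈ 44.42%


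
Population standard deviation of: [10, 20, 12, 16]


Mean = 58/4 = 29/2
  (10-29/2)²=81/4
  (20-29/2)²=121/4
  (12-29/2)²=25/4
  (16-29/2)²=9/4
Σ(x-μ)² = 59
σ² = 59/4

σ = √(59/4) ≈ 3.8406


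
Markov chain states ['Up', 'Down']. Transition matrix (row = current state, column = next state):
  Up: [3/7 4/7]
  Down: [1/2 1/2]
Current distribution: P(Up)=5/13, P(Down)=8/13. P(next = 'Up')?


P(next=Up) = Σᵢ P(now=i)×P(i→Up)
= 5/13×3/7 + 8/13×1/2
= 15/91 + 4/13 = 43/91

P = 43/91 ≈ 0.4725


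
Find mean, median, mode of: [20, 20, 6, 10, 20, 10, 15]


Sorted: [6, 10, 10, 15, 20, 20, 20]
Mean = 101/7
Median = 15
Freq: {20: 3, 6: 1, 10: 2, 15: 1}
Mode: [20]

Mean=101/7, Median=15, Mode=20


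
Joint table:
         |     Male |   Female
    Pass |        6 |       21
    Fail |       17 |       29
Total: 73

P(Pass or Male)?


P(Pass∨Male) = P(Pass) + P(Male) - P(Pass∧Male)
= (27 + 23 - 6)/73 = 44/73

P = 44/73 ≈ 60.27%


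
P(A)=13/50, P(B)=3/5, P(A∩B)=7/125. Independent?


P(A)×P(B) = 39/250
P(A∩B) = 7/125
Not equal → NOT independent

No, not independent


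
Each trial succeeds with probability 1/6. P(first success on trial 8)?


Geometric: P(X=8) = (1-p)^(k-1)×p = (5/6)^7×1/6 = 78125/1679616

P(X=8) = 78125/1679616 ≈ 4.65%


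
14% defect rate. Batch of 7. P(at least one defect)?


P(all good) = (43/50)^7 = 271818611107/781250000000
P(≥1 defect) = 509431388893/781250000000

P = 509431388893/781250000000 ≈ 65.21%


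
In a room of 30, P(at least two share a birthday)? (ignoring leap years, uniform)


P(all different) = Π(365-i)/365 for i=0..29
= 0.293684
P(match) = 1 - 0.293684 = 0.706316

P ≈ 0.7063 ≈ 70.63%


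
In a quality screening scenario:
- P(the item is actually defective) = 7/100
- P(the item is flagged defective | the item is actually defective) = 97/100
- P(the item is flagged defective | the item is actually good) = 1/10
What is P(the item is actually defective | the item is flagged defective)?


Using Bayes' theorem:
P(A|B) = P(B|A)·P(A) / P(B)

P(the item is flagged defective) = 97/100 × 7/100 + 1/10 × 93/100
= 679/10000 + 93/1000 = 1609/10000

P(the item is actually defective|the item is flagged defective) = (679/10000) / (1609/10000) = 679/1609

P(the item is actually defective|the item is flagged defective) = 679/1609 ≈ 42.20%


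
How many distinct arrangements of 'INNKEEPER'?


Letters: 9, freq: {'I': 1, 'N': 2, 'K': 1, 'E': 3, 'P': 1, 'R': 1}
9!/(1!×2!×1!×3!×1!×1!) = 362880/12 = 30240

30240


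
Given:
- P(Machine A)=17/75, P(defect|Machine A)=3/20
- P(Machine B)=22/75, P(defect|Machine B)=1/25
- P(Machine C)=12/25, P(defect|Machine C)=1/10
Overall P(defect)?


P(B) = Σ P(B|Aᵢ)×P(Aᵢ)
  3/20×17/75 = 17/500
  1/25×22/75 = 22/1875
  1/10×12/25 = 6/125
Sum = 703/7500

P(defect) = 703/7500 ≈ 9.37%


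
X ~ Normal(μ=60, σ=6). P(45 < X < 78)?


z₁=(45-60)/6=-2.5, z₂=(78-60)/6=3.0
P = Φ(3.0) - Φ(-2.5) = 0.998650 - 0.006210 = 0.992440 ≈ 0.9924

P(45 < X < 78) ≈ 0.9924


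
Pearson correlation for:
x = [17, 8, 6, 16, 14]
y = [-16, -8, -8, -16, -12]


n=5, Σx=61, Σy=-60, Σxy=-808, Σx²=841, Σy²=784
r = (5×(-808) - 61×(-60))/√((5×841 - 61²)(5×784 - (-60)²))
= -380/√(484×320) = -380/√154880 ≈ -380/393.5480 ≈ -0.9656

r ≈ -0.9656


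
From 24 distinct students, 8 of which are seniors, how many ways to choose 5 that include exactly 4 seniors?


Choose 4 of the 8 seniors and 1 of the other 16 students:
C(8,4)×C(16,1) = 70×16 = 1120

1120


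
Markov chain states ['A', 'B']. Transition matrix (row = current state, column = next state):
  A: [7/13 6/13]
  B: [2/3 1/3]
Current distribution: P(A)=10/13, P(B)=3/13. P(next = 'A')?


P(next=A) = Σᵢ P(now=i)×P(i→A)
= 10/13×7/13 + 3/13×2/3
= 70/169 + 2/13 = 96/169

P = 96/169 ≈ 0.5680


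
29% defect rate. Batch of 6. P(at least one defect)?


P(all good) = (71/100)^6 = 128100283921/1000000000000
P(≥1 defect) = 871899716079/1000000000000

P = 871899716079/1000000000000 ≈ 87.19%


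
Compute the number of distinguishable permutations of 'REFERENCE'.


Letters: 9, freq: {'R': 2, 'E': 4, 'F': 1, 'N': 1, 'C': 1}
9!/(2!×4!×1!×1!×1!) = 362880/48 = 7560

7560


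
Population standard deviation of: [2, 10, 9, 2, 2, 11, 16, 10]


Mean = 62/8 = 31/4
  (2-31/4)²=529/16
  (10-31/4)²=81/16
  (9-31/4)²=25/16
  (2-31/4)²=529/16
  (2-31/4)²=529/16
  (11-31/4)²=169/16
  (16-31/4)²=1089/16
  (10-31/4)²=81/16
Σ(x-μ)² = 379/2
σ² = (379/2)/8 = 379/16

σ = √(379/16) ≈ 4.8670


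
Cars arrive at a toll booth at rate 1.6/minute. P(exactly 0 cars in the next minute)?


Poisson(λ=1.6): P(X=0) = e^(-λ)×λ^k/k!
= e^(-1.6) × 1.6^0 / 0!
≈ 0.201896518 × 1 / 1 ≈ 0.201897

P(X=0) ≈ 0.201897 ≈ 20.19%


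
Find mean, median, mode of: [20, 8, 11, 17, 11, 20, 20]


Sorted: [8, 11, 11, 17, 20, 20, 20]
Mean = 107/7
Median = 17
Freq: {20: 3, 8: 1, 11: 2, 17: 1}
Mode: [20]

Mean=107/7, Median=17, Mode=20


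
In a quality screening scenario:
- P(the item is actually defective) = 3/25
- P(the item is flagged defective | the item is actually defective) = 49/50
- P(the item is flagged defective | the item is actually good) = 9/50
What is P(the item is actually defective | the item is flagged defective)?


Using Bayes' theorem:
P(A|B) = P(B|A)·P(A) / P(B)

P(the item is flagged defective) = 49/50 × 3/25 + 9/50 × 22/25
= 147/1250 + 99/625 = 69/250

P(the item is actually defective|the item is flagged defective) = (147/1250) / (69/250) = 49/115

P(the item is actually defective|the item is flagged defective) = 49/115 ≈ 42.61%


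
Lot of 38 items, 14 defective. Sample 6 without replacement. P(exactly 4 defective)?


Hypergeometric: C(14,4)×C(24,2)/C(38,6)
= 1001×276/2760681 = 1196/11951

P(X=4) = 1196/11951 ≈ 10.01%


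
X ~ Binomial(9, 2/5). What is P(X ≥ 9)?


P(X ≥ 9) = Σ P(X=i) for i=9..9
P(X=9) = 512/1953125
Sum = 512/1953125

P(X ≥ 9) = 512/1953125 ≈ 0.03%


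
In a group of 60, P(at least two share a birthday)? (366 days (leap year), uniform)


P(all different) = Π(366-i)/366 for i=0..59
= 0.005966
P(match) = 1 - 0.005966 = 0.994034

P ≈ 0.9940 ≈ 99.40%


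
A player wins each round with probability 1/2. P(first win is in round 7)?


Geometric: P(X=7) = (1-p)^(k-1)×p = (1/2)^6×1/2 = 1/128

P(X=7) = 1/128 ≈ 0.78%


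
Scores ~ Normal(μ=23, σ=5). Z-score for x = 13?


z = (x - μ)/σ = (13 - 23)/5 = -2.0

z = -2.0


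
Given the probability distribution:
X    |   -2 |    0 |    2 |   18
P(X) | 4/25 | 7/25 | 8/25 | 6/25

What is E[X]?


E[X] = Σ x·P(X=x)
= (-2)×(4/25) + (0)×(7/25) + (2)×(8/25) + (18)×(6/25)
= 116/25

E[X] = 116/25


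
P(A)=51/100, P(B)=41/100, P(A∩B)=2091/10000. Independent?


P(A)×P(B) = 2091/10000
P(A∩B) = 2091/10000
Equal ✓ → Independent

Yes, independent


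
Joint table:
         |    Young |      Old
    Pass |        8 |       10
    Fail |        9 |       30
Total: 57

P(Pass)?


P(Pass) = (8+10)/57 = 18/57 = 6/19

P(Pass) = 6/19 ≈ 31.58%


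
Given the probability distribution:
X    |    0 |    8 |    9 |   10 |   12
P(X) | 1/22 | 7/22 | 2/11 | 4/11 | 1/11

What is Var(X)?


E[X] = 98/11
E[X²] = 930/11
Var(X) = E[X²] - (E[X])² = 930/11 - 9604/121 = 626/121

Var(X) = 626/121 ≈ 5.1736


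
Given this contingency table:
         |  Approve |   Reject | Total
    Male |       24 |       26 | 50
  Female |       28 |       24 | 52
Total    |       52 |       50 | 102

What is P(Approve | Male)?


P(Approve | Male) = 24/(24+26) = 24/50 = 12/25

P(Approve|Male) = 12/25 ≈ 48.00%


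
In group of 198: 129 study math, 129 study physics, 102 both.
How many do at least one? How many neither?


|A∪B| = 129+129-102 = 156
Neither = 198-156 = 42

At least one: 156; Neither: 42


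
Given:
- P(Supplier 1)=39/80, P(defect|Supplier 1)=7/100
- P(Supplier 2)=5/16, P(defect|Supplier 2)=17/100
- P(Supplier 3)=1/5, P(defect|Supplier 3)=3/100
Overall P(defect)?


P(B) = Σ P(B|Aᵢ)×P(Aᵢ)
  7/100×39/80 = 273/8000
  17/100×5/16 = 17/320
  3/100×1/5 = 3/500
Sum = 373/4000

P(defect) = 373/4000 ≈ 9.32%


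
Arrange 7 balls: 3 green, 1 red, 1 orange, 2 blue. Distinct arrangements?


7!/(3!×1!×1!×2!) = 420

420


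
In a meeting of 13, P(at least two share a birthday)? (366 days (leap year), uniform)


P(all different) = Π(366-i)/366 for i=0..12
= 0.806071
P(match) = 1 - 0.806071 = 0.193929

P ≈ 0.1939 ≈ 19.39%


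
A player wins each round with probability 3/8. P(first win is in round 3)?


Geometric: P(X=3) = (1-p)^(k-1)×p = (5/8)^2×3/8 = 75/512

P(X=3) = 75/512 ≈ 14.65%


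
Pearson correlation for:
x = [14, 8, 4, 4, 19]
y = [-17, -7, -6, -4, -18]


n=5, Σx=49, Σy=-52, Σxy=-676, Σx²=653, Σy²=714
r = (5×(-676) - 49×(-52))/√((5×653 - 49²)(5×714 - (-52)²))
= -832/√(864×866) = -832/√748224 ≈ -832/864.9994 ≈ -0.9619

r ≈ -0.9619


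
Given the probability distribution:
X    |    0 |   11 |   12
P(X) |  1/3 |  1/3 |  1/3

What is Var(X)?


E[X] = 23/3
E[X²] = 265/3
Var(X) = E[X²] - (E[X])² = 265/3 - 529/9 = 266/9

Var(X) = 266/9 ≈ 29.5556


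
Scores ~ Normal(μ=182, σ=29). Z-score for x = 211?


z = (x - μ)/σ = (211 - 182)/29 = 1.0

z = 1.0


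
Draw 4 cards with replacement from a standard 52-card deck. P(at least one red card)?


P(not a red card) = 26/52 = 1/2
P(none in 4 draws) = (1/2)^4 = 1/16
P(≥1 red card) = 1 - 1/16 = 15/16

P = 15/16 ≈ 93.75%


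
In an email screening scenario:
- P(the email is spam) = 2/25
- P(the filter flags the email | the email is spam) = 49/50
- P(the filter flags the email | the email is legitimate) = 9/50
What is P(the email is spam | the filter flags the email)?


Using Bayes' theorem:
P(A|B) = P(B|A)·P(A) / P(B)

P(the filter flags the email) = 49/50 × 2/25 + 9/50 × 23/25
= 49/625 + 207/1250 = 61/250

P(the email is spam|the filter flags the email) = (49/625) / (61/250) = 98/305

P(the email is spam|the filter flags the email) = 98/305 ≈ 32.13%


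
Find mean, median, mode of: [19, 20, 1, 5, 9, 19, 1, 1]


Sorted: [1, 1, 1, 5, 9, 19, 19, 20]
Mean = 75/8
Median = 7
Freq: {19: 2, 20: 1, 1: 3, 5: 1, 9: 1}
Mode: [1]

Mean=75/8, Median=7, Mode=1


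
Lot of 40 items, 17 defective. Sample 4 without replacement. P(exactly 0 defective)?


Hypergeometric: C(17,0)×C(23,4)/C(40,4)
= 1×8855/91390 = 1771/18278

P(X=0) = 1771/18278 ≈ 9.69%


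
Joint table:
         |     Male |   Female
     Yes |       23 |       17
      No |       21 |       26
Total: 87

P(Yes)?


P(Yes) = (23+17)/87 = 40/87

P(Yes) = 40/87 ≈ 45.98%


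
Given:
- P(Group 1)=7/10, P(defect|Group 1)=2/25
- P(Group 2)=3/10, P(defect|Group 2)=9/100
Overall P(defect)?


P(B) = Σ P(B|Aᵢ)×P(Aᵢ)
  2/25×7/10 = 7/125
  9/100×3/10 = 27/1000
Sum = 83/1000

P(defect) = 83/1000 ≈ 8.30%


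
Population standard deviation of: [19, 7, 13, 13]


Mean = 52/4 = 13
  (19-13)²=36
  (7-13)²=36
  (13-13)²=0
  (13-13)²=0
Σ(x-μ)² = 72
σ² = 72/4 = 18

σ = √(18) ≈ 4.2426


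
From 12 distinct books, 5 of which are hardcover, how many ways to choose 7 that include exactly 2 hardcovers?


Choose 2 of the 5 hardcovers and 5 of the other 7 books:
C(5,2)×C(7,5) = 10×21 = 210

210


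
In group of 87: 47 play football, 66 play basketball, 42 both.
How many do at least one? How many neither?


|A∪B| = 47+66-42 = 71
Neither = 87-71 = 16

At least one: 71; Neither: 16


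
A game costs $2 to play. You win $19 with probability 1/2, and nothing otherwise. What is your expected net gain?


E[gain] = (19-2)×1/2 + (-2)×1/2
= 17/2 - 1 = 15/2

Expected net gain = $15/2 ≈ $7.50


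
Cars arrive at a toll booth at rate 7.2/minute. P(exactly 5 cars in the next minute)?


Poisson(λ=7.2): P(X=5) = e^(-λ)×λ^k/k!
= e^(-7.2) × 7.2^5 / 5!
≈ 0.0007465858084 × 19349.17632 / 120 ≈ 0.120382

P(X=5) ≈ 0.120382 ≈ 12.04%


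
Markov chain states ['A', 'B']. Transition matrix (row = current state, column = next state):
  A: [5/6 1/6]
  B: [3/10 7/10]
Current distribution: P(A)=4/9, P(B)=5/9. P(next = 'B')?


P(next=B) = Σᵢ P(now=i)×P(i→B)
= 4/9×1/6 + 5/9×7/10
= 2/27 + 7/18 = 25/54

P = 25/54 ≈ 0.4630


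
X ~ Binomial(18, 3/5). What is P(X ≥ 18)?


P(X ≥ 18) = Σ P(X=i) for i=18..18
P(X=18) = 387420489/3814697265625
Sum = 387420489/3814697265625

P(X ≥ 18) = 387420489/3814697265625 ≈ 0.01%


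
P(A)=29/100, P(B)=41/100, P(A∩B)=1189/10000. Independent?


P(A)×P(B) = 1189/10000
P(A∩B) = 1189/10000
Equal ✓ → Independent

Yes, independent


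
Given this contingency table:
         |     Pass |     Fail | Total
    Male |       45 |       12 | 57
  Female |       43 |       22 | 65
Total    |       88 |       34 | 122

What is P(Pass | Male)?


P(Pass | Male) = 45/(45+12) = 45/57 = 15/19

P(Pass|Male) = 15/19 ≈ 78.95%


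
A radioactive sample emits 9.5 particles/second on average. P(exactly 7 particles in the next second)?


Poisson(λ=9.5): P(X=7) = e^(-λ)×λ^k/k!
= e^(-9.5) × 9.5^7 / 7!
≈ 7.485182989e-05 × 6983372.96094 / 5040 ≈ 0.103714

P(X=7) ≈ 0.103714 ≈ 10.37%


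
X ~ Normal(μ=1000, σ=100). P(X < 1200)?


z = (1200-1000)/100 = 2.0
P(Z < 2.0) = 0.9772

P(X < 1200) ≈ 0.9772


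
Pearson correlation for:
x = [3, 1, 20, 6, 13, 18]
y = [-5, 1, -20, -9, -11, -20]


n=6, Σx=61, Σy=-64, Σxy=-971, Σx²=939, Σy²=1028
r = (6×(-971) - 61×(-64))/√((6×939 - 61²)(6×1028 - (-64)²))
= -1922/√(1913×2072) = -1922/√3963736 ≈ -1922/1990.9134 ≈ -0.9654

r ≈ -0.9654


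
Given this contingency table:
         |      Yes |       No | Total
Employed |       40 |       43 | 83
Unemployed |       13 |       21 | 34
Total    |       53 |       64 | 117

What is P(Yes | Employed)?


P(Yes | Employed) = 40/(40+43) = 40/83

P(Yes|Employed) = 40/83 ≈ 48.19%


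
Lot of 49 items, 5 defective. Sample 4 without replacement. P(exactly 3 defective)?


Hypergeometric: C(5,3)×C(44,1)/C(49,4)
= 10×44/211876 = 110/52969

P(X=3) = 110/52969 ≈ 0.21%


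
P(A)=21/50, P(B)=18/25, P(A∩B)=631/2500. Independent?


P(A)×P(B) = 189/625
P(A∩B) = 631/2500
Not equal → NOT independent

No, not independent


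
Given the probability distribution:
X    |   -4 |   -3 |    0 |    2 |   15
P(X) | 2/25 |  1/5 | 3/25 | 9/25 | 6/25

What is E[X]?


E[X] = Σ x·P(X=x)
= (-4)×(2/25) + (-3)×(1/5) + (0)×(3/25) + (2)×(9/25) + (15)×(6/25)
= 17/5

E[X] = 17/5


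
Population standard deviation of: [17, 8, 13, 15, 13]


Mean = 66/5
  (17-66/5)²=361/25
  (8-66/5)²=676/25
  (13-66/5)²=1/25
  (15-66/5)²=81/25
  (13-66/5)²=1/25
Σ(x-μ)² = 224/5
σ² = (224/5)/5 = 224/25

σ = √(224/25) ≈ 2.9933


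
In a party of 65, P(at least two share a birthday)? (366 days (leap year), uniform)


P(all different) = Π(366-i)/366 for i=0..64
= 0.002358
P(match) = 1 - 0.002358 = 0.997642

P ≈ 0.9976 ≈ 99.76%


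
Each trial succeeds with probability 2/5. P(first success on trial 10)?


Geometric: P(X=10) = (1-p)^(k-1)×p = (3/5)^9×2/5 = 39366/9765625

P(X=10) = 39366/9765625 ≈ 0.40%


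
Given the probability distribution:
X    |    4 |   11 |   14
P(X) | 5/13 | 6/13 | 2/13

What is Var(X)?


E[X] = 114/13
E[X²] = 1198/13
Var(X) = E[X²] - (E[X])² = 1198/13 - 12996/169 = 2578/169

Var(X) = 2578/169 ≈ 15.2544


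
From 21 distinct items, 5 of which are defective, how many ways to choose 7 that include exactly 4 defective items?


Choose 4 of the 5 defective items and 3 of the other 16 items:
C(5,4)×C(16,3) = 5×560 = 2800

2800


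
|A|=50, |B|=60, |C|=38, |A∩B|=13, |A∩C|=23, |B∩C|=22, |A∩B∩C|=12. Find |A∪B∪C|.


|A∪B∪C| = 50+60+38-13-23-22+12 = 102

|A∪B∪C| = 102


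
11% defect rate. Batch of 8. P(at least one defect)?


P(all good) = (89/100)^8 = 3936588805702081/10000000000000000
P(≥1 defect) = 6063411194297919/10000000000000000

P = 6063411194297919/10000000000000000 ≈ 60.63%


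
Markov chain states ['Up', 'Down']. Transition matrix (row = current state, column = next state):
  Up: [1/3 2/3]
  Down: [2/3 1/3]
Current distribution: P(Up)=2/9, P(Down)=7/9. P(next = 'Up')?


P(next=Up) = Σᵢ P(now=i)×P(i→Up)
= 2/9×1/3 + 7/9×2/3
= 2/27 + 14/27 = 16/27

P = 16/27 ≈ 0.5926


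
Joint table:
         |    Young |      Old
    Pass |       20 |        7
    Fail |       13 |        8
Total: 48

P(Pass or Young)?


P(Pass∨Young) = P(Pass) + P(Young) - P(Pass∧Young)
= (27 + 33 - 20)/48 = 40/48 = 5/6

P = 5/6 ≈ 83.33%


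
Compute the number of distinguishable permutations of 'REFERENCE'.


Letters: 9, freq: {'R': 2, 'E': 4, 'F': 1, 'N': 1, 'C': 1}
9!/(2!×4!×1!×1!×1!) = 362880/48 = 7560

7560


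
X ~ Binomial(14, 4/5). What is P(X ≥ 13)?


P(X ≥ 13) = Σ P(X=i) for i=13..14
P(X=13) = 939524096/6103515625
P(X=14) = 268435456/6103515625
Sum = 1207959552/6103515625

P(X ≥ 13) = 1207959552/6103515625 ≈ 19.79%


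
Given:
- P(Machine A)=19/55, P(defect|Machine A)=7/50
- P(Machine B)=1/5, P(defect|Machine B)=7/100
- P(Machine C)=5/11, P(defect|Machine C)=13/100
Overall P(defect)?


P(B) = Σ P(B|Aᵢ)×P(Aᵢ)
  7/50×19/55 = 133/2750
  7/100×1/5 = 7/500
  13/100×5/11 = 13/220
Sum = 167/1375

P(defect) = 167/1375 ≈ 12.15%


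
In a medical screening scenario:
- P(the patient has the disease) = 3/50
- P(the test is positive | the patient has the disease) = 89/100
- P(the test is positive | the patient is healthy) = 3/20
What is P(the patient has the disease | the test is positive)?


Using Bayes' theorem:
P(A|B) = P(B|A)·P(A) / P(B)

P(the test is positive) = 89/100 × 3/50 + 3/20 × 47/50
= 267/5000 + 141/1000 = 243/1250

P(the patient has the disease|the test is positive) = (267/5000) / (243/1250) = 89/324

P(the patient has the disease|the test is positive) = 89/324 ≈ 27.47%


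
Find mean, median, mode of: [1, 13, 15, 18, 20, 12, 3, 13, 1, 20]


Sorted: [1, 1, 3, 12, 13, 13, 15, 18, 20, 20]
Mean = 116/10 = 58/5
Median = 13
Freq: {1: 2, 13: 2, 15: 1, 18: 1, 20: 2, 12: 1, 3: 1}
Mode: [1, 13, 20]

Mean=58/5, Median=13, Mode=[1, 13, 20]


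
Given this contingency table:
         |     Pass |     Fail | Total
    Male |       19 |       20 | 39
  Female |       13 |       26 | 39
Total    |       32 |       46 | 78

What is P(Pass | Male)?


P(Pass | Male) = 19/(19+20) = 19/39

P(Pass|Male) = 19/39 ≈ 48.72%


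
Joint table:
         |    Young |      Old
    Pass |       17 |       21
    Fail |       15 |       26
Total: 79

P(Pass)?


P(Pass) = (17+21)/79 = 38/79

P(Pass) = 38/79 ≈ 48.10%


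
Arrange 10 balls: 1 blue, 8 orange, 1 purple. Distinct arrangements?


10!/(1!×8!×1!) = 90

90


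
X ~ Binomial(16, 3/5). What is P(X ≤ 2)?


P(X ≤ 2) = Σ P(X=i) for i=0..2
P(X=0) = 65536/152587890625
P(X=1) = 1572864/152587890625
P(X=2) = 3538944/30517578125
Sum = 3866624/30517578125

P(X ≤ 2) = 3866624/30517578125 ≈ 0.01%


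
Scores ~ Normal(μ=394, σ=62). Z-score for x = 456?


z = (x - μ)/σ = (456 - 394)/62 = 1.0

z = 1.0


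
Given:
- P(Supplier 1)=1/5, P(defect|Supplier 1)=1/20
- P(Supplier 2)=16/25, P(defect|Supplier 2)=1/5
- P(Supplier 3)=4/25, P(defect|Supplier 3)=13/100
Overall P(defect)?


P(B) = Σ P(B|Aᵢ)×P(Aᵢ)
  1/20×1/5 = 1/100
  1/5×16/25 = 16/125
  13/100×4/25 = 13/625
Sum = 397/2500

P(defect) = 397/2500 ≈ 15.88%


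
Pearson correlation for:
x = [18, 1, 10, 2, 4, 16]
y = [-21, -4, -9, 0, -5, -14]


n=6, Σx=51, Σy=-53, Σxy=-716, Σx²=701, Σy²=759
r = (6×(-716) - 51×(-53))/√((6×701 - 51²)(6×759 - (-53)²))
= -1593/√(1605×1745) = -1593/√2800725 ≈ -1593/1673.5367 ≈ -0.9519

r ≈ -0.9519


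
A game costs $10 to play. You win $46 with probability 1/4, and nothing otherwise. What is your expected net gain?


E[gain] = (46-10)×1/4 + (-10)×3/4
= 9 - 15/2 = 3/2

Expected net gain = $3/2 ≈ $1.50


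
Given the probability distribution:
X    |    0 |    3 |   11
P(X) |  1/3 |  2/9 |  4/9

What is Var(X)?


E[X] = 50/9
E[X²] = 502/9
Var(X) = E[X²] - (E[X])² = 502/9 - 2500/81 = 2018/81

Var(X) = 2018/81 ≈ 24.9136


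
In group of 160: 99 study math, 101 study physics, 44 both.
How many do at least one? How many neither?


|A∪B| = 99+101-44 = 156
Neither = 160-156 = 4

At least one: 156; Neither: 4


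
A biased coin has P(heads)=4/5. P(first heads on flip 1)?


Geometric: P(X=1) = (1-p)^(k-1)×p = (1/5)^0×4/5 = 4/5

P(X=1) = 4/5 ≈ 80.00%


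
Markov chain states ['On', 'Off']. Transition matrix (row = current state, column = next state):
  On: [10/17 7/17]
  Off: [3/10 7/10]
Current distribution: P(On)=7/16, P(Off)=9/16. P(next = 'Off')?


P(next=Off) = Σᵢ P(now=i)×P(i→Off)
= 7/16×7/17 + 9/16×7/10
= 49/272 + 63/160 = 1561/2720

P = 1561/2720 ≈ 0.5739


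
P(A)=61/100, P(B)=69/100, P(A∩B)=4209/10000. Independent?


P(A)×P(B) = 4209/10000
P(A∩B) = 4209/10000
Equal ✓ → Independent

Yes, independent


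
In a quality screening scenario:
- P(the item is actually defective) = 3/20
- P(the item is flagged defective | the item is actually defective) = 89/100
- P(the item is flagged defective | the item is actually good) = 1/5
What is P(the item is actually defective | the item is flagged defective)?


Using Bayes' theorem:
P(A|B) = P(B|A)·P(A) / P(B)

P(the item is flagged defective) = 89/100 × 3/20 + 1/5 × 17/20
= 267/2000 + 17/100 = 607/2000

P(the item is actually defective|the item is flagged defective) = (267/2000) / (607/2000) = 267/607

P(the item is actually defective|the item is flagged defective) = 267/607 ≈ 43.99%


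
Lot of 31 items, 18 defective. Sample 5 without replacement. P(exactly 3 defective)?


Hypergeometric: C(18,3)×C(13,2)/C(31,5)
= 816×78/169911 = 7072/18879

P(X=3) = 7072/18879 ≈ 37.46%


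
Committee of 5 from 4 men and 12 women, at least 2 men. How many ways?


Count by #men:
  2M,3W: C(4,2)×C(12,3)=1320
  3M,2W: C(4,3)×C(12,2)=264
  4M,1W: C(4,4)×C(12,1)=12
Total = 1596

1596


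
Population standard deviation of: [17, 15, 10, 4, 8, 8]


Mean = 62/6 = 31/3
  (17-31/3)²=400/9
  (15-31/3)²=196/9
  (10-31/3)²=1/9
  (4-31/3)²=361/9
  (8-31/3)²=49/9
  (8-31/3)²=49/9
Σ(x-μ)² = 352/3
σ² = (352/3)/6 = 176/9

σ = √(176/9) ≈ 4.4222


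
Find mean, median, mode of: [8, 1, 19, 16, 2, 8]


Sorted: [1, 2, 8, 8, 16, 19]
Mean = 54/6 = 9
Median = 8
Freq: {8: 2, 1: 1, 19: 1, 16: 1, 2: 1}
Mode: [8]

Mean=9, Median=8, Mode=8


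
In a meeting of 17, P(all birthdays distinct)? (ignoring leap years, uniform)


P(all different) = Π(365-i)/365 for i=0..16
= (365/365)×(364/365)×...×(349/365)
= 0.684992

P ≈ 0.6850 ≈ 68.50%


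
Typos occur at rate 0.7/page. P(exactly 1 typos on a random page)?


Poisson(λ=0.7): P(X=1) = e^(-λ)×λ^k/k!
= e^(-0.7) × 0.7^1 / 1!
≈ 0.4965853038 × 0.7 / 1 ≈ 0.347610

P(X=1) ≈ 0.347610 ≈ 34.76%


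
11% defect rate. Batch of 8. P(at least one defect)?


P(all good) = (89/100)^8 = 3936588805702081/10000000000000000
P(≥1 defect) = 6063411194297919/10000000000000000

P = 6063411194297919/10000000000000000 ≈ 60.63%


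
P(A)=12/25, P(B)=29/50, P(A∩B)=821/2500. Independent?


P(A)×P(B) = 174/625
P(A∩B) = 821/2500
Not equal → NOT independent

No, not independent


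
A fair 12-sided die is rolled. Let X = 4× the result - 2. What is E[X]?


E[die] = (1+12)/2 = 13/2
E[X] = 4×13/2 - 2 = 24

E[X] = 24


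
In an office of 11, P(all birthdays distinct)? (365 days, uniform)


P(all different) = Π(365-i)/365 for i=0..10
= (365/365)×(364/365)×...×(355/365)
= 0.858859

P ≈ 0.8589 ≈ 85.89%


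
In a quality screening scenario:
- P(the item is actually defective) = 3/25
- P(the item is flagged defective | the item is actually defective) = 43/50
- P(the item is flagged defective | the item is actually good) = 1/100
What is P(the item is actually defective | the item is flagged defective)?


Using Bayes' theorem:
P(A|B) = P(B|A)·P(A) / P(B)

P(the item is flagged defective) = 43/50 × 3/25 + 1/100 × 22/25
= 129/1250 + 11/1250 = 14/125

P(the item is actually defective|the item is flagged defective) = (129/1250) / (14/125) = 129/140

P(the item is actually defective|the item is flagged defective) = 129/140 ≈ 92.14%


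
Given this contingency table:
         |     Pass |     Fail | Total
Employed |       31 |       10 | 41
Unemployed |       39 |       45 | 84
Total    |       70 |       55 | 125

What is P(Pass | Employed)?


P(Pass | Employed) = 31/(31+10) = 31/41

P(Pass|Employed) = 31/41 ≈ 75.61%


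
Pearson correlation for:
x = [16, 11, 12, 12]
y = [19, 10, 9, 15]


n=4, Σx=51, Σy=53, Σxy=702, Σx²=665, Σy²=767
r = (4×702 - 51×53)/√((4×665 - 51²)(4×767 - 53²))
= 105/√(59×259) = 105/√15281 ≈ 105/123.6163 ≈ 0.8494

r ≈ 0.8494


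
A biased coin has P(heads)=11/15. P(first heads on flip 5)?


Geometric: P(X=5) = (1-p)^(k-1)×p = (4/15)^4×11/15 = 2816/759375

P(X=5) = 2816/759375 ≈ 0.37%


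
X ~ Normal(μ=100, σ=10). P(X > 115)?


z = (115-100)/10 = 1.5
P(X > 115) = 1 - P(Z ≤ 1.5) = 1 - 0.9332 = 0.0668

P(X > 115) ≈ 0.0668


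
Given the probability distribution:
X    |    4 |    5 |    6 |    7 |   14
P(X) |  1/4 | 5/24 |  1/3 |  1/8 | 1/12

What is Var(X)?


E[X] = 73/12
E[X²] = 131/3
Var(X) = E[X²] - (E[X])² = 131/3 - 5329/144 = 959/144

Var(X) = 959/144 ≈ 6.6597


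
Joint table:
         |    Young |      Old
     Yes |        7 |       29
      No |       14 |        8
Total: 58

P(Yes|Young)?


P(Yes|Young) = 7/(7+14) = 7/21 = 1/3

P = 1/3 ≈ 33.33%


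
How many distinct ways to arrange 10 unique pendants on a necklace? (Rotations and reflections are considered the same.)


Free circular arrangements: rotations and reflections both identified.
(n-1)!/2 = 9!/2 = 362880/2 = 181440

181440
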